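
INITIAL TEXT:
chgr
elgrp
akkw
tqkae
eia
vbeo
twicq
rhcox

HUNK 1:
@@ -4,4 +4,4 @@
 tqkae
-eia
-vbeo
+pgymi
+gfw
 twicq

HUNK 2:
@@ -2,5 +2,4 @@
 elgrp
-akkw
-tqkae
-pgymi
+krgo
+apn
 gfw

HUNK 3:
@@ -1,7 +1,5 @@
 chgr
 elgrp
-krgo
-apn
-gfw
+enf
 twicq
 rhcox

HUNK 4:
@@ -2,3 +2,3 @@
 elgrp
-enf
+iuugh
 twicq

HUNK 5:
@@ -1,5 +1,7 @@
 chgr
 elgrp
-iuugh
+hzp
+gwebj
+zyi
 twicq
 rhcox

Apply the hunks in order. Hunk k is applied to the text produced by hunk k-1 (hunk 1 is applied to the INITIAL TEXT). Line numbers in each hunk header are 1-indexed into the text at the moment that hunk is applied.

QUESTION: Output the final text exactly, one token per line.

Hunk 1: at line 4 remove [eia,vbeo] add [pgymi,gfw] -> 8 lines: chgr elgrp akkw tqkae pgymi gfw twicq rhcox
Hunk 2: at line 2 remove [akkw,tqkae,pgymi] add [krgo,apn] -> 7 lines: chgr elgrp krgo apn gfw twicq rhcox
Hunk 3: at line 1 remove [krgo,apn,gfw] add [enf] -> 5 lines: chgr elgrp enf twicq rhcox
Hunk 4: at line 2 remove [enf] add [iuugh] -> 5 lines: chgr elgrp iuugh twicq rhcox
Hunk 5: at line 1 remove [iuugh] add [hzp,gwebj,zyi] -> 7 lines: chgr elgrp hzp gwebj zyi twicq rhcox

Answer: chgr
elgrp
hzp
gwebj
zyi
twicq
rhcox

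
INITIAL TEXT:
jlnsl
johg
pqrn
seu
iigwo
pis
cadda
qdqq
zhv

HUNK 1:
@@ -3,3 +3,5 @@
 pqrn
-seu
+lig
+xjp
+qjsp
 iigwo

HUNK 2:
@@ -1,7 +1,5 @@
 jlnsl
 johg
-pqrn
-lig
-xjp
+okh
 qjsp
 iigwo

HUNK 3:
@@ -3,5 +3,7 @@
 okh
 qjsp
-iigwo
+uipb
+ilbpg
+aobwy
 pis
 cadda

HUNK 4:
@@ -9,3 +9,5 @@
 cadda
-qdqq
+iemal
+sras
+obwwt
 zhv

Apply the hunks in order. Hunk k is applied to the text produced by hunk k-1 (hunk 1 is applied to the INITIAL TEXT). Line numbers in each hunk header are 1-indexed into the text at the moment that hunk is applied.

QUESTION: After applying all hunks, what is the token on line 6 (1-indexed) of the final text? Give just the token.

Hunk 1: at line 3 remove [seu] add [lig,xjp,qjsp] -> 11 lines: jlnsl johg pqrn lig xjp qjsp iigwo pis cadda qdqq zhv
Hunk 2: at line 1 remove [pqrn,lig,xjp] add [okh] -> 9 lines: jlnsl johg okh qjsp iigwo pis cadda qdqq zhv
Hunk 3: at line 3 remove [iigwo] add [uipb,ilbpg,aobwy] -> 11 lines: jlnsl johg okh qjsp uipb ilbpg aobwy pis cadda qdqq zhv
Hunk 4: at line 9 remove [qdqq] add [iemal,sras,obwwt] -> 13 lines: jlnsl johg okh qjsp uipb ilbpg aobwy pis cadda iemal sras obwwt zhv
Final line 6: ilbpg

Answer: ilbpg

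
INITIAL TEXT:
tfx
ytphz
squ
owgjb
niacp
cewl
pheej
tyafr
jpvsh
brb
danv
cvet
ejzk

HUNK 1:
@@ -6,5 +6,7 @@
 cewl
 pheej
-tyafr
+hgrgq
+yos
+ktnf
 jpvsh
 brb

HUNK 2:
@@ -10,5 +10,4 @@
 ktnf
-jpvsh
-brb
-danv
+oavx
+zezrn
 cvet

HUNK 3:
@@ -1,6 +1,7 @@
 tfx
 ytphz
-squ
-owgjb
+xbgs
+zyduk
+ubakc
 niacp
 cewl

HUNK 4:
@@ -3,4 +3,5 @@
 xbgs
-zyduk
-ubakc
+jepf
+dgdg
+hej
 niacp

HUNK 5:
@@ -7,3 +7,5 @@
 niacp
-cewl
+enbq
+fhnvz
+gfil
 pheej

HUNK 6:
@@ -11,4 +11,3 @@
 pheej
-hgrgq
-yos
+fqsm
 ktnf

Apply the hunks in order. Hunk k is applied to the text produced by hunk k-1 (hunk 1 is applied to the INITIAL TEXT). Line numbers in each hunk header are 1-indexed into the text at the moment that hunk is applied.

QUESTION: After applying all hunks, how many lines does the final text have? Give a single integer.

Answer: 17

Derivation:
Hunk 1: at line 6 remove [tyafr] add [hgrgq,yos,ktnf] -> 15 lines: tfx ytphz squ owgjb niacp cewl pheej hgrgq yos ktnf jpvsh brb danv cvet ejzk
Hunk 2: at line 10 remove [jpvsh,brb,danv] add [oavx,zezrn] -> 14 lines: tfx ytphz squ owgjb niacp cewl pheej hgrgq yos ktnf oavx zezrn cvet ejzk
Hunk 3: at line 1 remove [squ,owgjb] add [xbgs,zyduk,ubakc] -> 15 lines: tfx ytphz xbgs zyduk ubakc niacp cewl pheej hgrgq yos ktnf oavx zezrn cvet ejzk
Hunk 4: at line 3 remove [zyduk,ubakc] add [jepf,dgdg,hej] -> 16 lines: tfx ytphz xbgs jepf dgdg hej niacp cewl pheej hgrgq yos ktnf oavx zezrn cvet ejzk
Hunk 5: at line 7 remove [cewl] add [enbq,fhnvz,gfil] -> 18 lines: tfx ytphz xbgs jepf dgdg hej niacp enbq fhnvz gfil pheej hgrgq yos ktnf oavx zezrn cvet ejzk
Hunk 6: at line 11 remove [hgrgq,yos] add [fqsm] -> 17 lines: tfx ytphz xbgs jepf dgdg hej niacp enbq fhnvz gfil pheej fqsm ktnf oavx zezrn cvet ejzk
Final line count: 17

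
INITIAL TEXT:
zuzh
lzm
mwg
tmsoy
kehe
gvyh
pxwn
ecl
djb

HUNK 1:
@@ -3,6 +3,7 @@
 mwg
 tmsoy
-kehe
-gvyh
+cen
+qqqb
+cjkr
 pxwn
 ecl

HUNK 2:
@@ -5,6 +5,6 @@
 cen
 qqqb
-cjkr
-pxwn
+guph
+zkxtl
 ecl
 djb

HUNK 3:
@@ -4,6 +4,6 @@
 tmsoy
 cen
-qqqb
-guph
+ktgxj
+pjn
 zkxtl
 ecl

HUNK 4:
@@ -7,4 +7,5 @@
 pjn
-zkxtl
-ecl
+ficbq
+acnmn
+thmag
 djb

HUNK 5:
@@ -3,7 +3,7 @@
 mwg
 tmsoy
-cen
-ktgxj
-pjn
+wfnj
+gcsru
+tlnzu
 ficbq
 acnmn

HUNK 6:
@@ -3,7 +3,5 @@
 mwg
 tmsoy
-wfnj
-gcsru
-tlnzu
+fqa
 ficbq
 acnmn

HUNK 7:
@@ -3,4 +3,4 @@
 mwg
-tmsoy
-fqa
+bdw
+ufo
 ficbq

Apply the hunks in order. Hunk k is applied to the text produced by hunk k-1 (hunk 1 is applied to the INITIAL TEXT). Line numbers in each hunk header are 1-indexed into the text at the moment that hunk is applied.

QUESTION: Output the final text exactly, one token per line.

Hunk 1: at line 3 remove [kehe,gvyh] add [cen,qqqb,cjkr] -> 10 lines: zuzh lzm mwg tmsoy cen qqqb cjkr pxwn ecl djb
Hunk 2: at line 5 remove [cjkr,pxwn] add [guph,zkxtl] -> 10 lines: zuzh lzm mwg tmsoy cen qqqb guph zkxtl ecl djb
Hunk 3: at line 4 remove [qqqb,guph] add [ktgxj,pjn] -> 10 lines: zuzh lzm mwg tmsoy cen ktgxj pjn zkxtl ecl djb
Hunk 4: at line 7 remove [zkxtl,ecl] add [ficbq,acnmn,thmag] -> 11 lines: zuzh lzm mwg tmsoy cen ktgxj pjn ficbq acnmn thmag djb
Hunk 5: at line 3 remove [cen,ktgxj,pjn] add [wfnj,gcsru,tlnzu] -> 11 lines: zuzh lzm mwg tmsoy wfnj gcsru tlnzu ficbq acnmn thmag djb
Hunk 6: at line 3 remove [wfnj,gcsru,tlnzu] add [fqa] -> 9 lines: zuzh lzm mwg tmsoy fqa ficbq acnmn thmag djb
Hunk 7: at line 3 remove [tmsoy,fqa] add [bdw,ufo] -> 9 lines: zuzh lzm mwg bdw ufo ficbq acnmn thmag djb

Answer: zuzh
lzm
mwg
bdw
ufo
ficbq
acnmn
thmag
djb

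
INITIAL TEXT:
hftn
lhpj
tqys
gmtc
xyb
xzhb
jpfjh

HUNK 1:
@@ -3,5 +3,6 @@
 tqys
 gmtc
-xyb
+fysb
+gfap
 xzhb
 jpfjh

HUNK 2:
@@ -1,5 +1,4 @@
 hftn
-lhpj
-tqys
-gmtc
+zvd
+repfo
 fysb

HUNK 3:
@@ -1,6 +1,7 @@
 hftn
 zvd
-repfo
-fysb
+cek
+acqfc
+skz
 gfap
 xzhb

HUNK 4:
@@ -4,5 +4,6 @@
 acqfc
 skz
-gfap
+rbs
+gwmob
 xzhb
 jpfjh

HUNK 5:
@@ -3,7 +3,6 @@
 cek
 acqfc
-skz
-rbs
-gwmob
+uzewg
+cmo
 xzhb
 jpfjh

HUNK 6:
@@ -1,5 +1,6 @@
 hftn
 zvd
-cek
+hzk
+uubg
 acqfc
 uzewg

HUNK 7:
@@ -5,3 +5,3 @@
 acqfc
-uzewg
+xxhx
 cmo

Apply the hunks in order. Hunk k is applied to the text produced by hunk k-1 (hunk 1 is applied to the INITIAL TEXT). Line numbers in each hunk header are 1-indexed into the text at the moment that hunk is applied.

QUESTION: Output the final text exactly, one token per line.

Hunk 1: at line 3 remove [xyb] add [fysb,gfap] -> 8 lines: hftn lhpj tqys gmtc fysb gfap xzhb jpfjh
Hunk 2: at line 1 remove [lhpj,tqys,gmtc] add [zvd,repfo] -> 7 lines: hftn zvd repfo fysb gfap xzhb jpfjh
Hunk 3: at line 1 remove [repfo,fysb] add [cek,acqfc,skz] -> 8 lines: hftn zvd cek acqfc skz gfap xzhb jpfjh
Hunk 4: at line 4 remove [gfap] add [rbs,gwmob] -> 9 lines: hftn zvd cek acqfc skz rbs gwmob xzhb jpfjh
Hunk 5: at line 3 remove [skz,rbs,gwmob] add [uzewg,cmo] -> 8 lines: hftn zvd cek acqfc uzewg cmo xzhb jpfjh
Hunk 6: at line 1 remove [cek] add [hzk,uubg] -> 9 lines: hftn zvd hzk uubg acqfc uzewg cmo xzhb jpfjh
Hunk 7: at line 5 remove [uzewg] add [xxhx] -> 9 lines: hftn zvd hzk uubg acqfc xxhx cmo xzhb jpfjh

Answer: hftn
zvd
hzk
uubg
acqfc
xxhx
cmo
xzhb
jpfjh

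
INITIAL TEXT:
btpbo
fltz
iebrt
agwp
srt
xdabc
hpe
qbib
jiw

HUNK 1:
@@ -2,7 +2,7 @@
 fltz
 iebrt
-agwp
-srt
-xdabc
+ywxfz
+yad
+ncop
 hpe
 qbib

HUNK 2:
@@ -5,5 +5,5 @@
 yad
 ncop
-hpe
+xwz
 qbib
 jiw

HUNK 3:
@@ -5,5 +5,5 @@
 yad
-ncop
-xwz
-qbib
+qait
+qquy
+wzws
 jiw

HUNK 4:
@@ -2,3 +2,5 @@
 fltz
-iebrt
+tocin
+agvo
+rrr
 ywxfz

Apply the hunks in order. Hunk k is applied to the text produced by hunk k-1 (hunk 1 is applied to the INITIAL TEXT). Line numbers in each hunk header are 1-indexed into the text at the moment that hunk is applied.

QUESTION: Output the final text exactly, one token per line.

Hunk 1: at line 2 remove [agwp,srt,xdabc] add [ywxfz,yad,ncop] -> 9 lines: btpbo fltz iebrt ywxfz yad ncop hpe qbib jiw
Hunk 2: at line 5 remove [hpe] add [xwz] -> 9 lines: btpbo fltz iebrt ywxfz yad ncop xwz qbib jiw
Hunk 3: at line 5 remove [ncop,xwz,qbib] add [qait,qquy,wzws] -> 9 lines: btpbo fltz iebrt ywxfz yad qait qquy wzws jiw
Hunk 4: at line 2 remove [iebrt] add [tocin,agvo,rrr] -> 11 lines: btpbo fltz tocin agvo rrr ywxfz yad qait qquy wzws jiw

Answer: btpbo
fltz
tocin
agvo
rrr
ywxfz
yad
qait
qquy
wzws
jiw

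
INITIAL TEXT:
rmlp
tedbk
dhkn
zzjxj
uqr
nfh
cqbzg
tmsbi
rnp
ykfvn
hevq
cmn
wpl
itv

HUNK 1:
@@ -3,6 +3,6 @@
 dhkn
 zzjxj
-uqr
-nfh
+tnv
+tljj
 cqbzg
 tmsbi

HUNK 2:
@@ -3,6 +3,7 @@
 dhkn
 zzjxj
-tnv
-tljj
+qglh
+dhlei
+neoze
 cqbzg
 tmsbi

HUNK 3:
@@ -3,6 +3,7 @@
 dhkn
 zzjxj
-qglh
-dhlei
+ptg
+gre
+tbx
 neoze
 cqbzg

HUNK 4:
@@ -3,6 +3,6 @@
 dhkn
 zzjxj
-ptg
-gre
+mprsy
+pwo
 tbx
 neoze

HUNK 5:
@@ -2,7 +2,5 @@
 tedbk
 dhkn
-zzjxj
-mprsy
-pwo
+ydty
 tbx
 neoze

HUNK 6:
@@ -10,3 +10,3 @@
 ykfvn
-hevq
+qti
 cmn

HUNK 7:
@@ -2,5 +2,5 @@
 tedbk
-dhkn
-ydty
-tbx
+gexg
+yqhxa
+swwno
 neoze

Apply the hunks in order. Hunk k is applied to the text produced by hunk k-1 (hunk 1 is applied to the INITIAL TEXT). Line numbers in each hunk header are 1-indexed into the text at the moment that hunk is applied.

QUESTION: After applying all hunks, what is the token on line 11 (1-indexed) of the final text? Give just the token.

Answer: qti

Derivation:
Hunk 1: at line 3 remove [uqr,nfh] add [tnv,tljj] -> 14 lines: rmlp tedbk dhkn zzjxj tnv tljj cqbzg tmsbi rnp ykfvn hevq cmn wpl itv
Hunk 2: at line 3 remove [tnv,tljj] add [qglh,dhlei,neoze] -> 15 lines: rmlp tedbk dhkn zzjxj qglh dhlei neoze cqbzg tmsbi rnp ykfvn hevq cmn wpl itv
Hunk 3: at line 3 remove [qglh,dhlei] add [ptg,gre,tbx] -> 16 lines: rmlp tedbk dhkn zzjxj ptg gre tbx neoze cqbzg tmsbi rnp ykfvn hevq cmn wpl itv
Hunk 4: at line 3 remove [ptg,gre] add [mprsy,pwo] -> 16 lines: rmlp tedbk dhkn zzjxj mprsy pwo tbx neoze cqbzg tmsbi rnp ykfvn hevq cmn wpl itv
Hunk 5: at line 2 remove [zzjxj,mprsy,pwo] add [ydty] -> 14 lines: rmlp tedbk dhkn ydty tbx neoze cqbzg tmsbi rnp ykfvn hevq cmn wpl itv
Hunk 6: at line 10 remove [hevq] add [qti] -> 14 lines: rmlp tedbk dhkn ydty tbx neoze cqbzg tmsbi rnp ykfvn qti cmn wpl itv
Hunk 7: at line 2 remove [dhkn,ydty,tbx] add [gexg,yqhxa,swwno] -> 14 lines: rmlp tedbk gexg yqhxa swwno neoze cqbzg tmsbi rnp ykfvn qti cmn wpl itv
Final line 11: qti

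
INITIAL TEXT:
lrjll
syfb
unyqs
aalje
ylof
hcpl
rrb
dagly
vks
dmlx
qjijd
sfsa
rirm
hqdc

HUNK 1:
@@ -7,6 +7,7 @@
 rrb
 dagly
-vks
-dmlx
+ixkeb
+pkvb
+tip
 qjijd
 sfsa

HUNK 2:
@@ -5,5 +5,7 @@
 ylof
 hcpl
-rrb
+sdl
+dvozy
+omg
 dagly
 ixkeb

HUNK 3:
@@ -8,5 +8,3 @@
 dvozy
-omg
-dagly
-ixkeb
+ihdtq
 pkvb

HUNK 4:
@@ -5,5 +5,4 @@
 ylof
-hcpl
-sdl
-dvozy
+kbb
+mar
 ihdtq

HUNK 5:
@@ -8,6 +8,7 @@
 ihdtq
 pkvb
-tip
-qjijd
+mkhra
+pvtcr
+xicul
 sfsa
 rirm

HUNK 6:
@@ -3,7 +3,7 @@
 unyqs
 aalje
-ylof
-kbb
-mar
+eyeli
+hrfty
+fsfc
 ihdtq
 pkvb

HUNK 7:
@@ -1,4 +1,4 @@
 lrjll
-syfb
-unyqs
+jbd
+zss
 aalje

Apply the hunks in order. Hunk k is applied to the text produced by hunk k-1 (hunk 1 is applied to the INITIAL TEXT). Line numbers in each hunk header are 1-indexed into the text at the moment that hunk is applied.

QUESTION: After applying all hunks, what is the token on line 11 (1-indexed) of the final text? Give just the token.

Hunk 1: at line 7 remove [vks,dmlx] add [ixkeb,pkvb,tip] -> 15 lines: lrjll syfb unyqs aalje ylof hcpl rrb dagly ixkeb pkvb tip qjijd sfsa rirm hqdc
Hunk 2: at line 5 remove [rrb] add [sdl,dvozy,omg] -> 17 lines: lrjll syfb unyqs aalje ylof hcpl sdl dvozy omg dagly ixkeb pkvb tip qjijd sfsa rirm hqdc
Hunk 3: at line 8 remove [omg,dagly,ixkeb] add [ihdtq] -> 15 lines: lrjll syfb unyqs aalje ylof hcpl sdl dvozy ihdtq pkvb tip qjijd sfsa rirm hqdc
Hunk 4: at line 5 remove [hcpl,sdl,dvozy] add [kbb,mar] -> 14 lines: lrjll syfb unyqs aalje ylof kbb mar ihdtq pkvb tip qjijd sfsa rirm hqdc
Hunk 5: at line 8 remove [tip,qjijd] add [mkhra,pvtcr,xicul] -> 15 lines: lrjll syfb unyqs aalje ylof kbb mar ihdtq pkvb mkhra pvtcr xicul sfsa rirm hqdc
Hunk 6: at line 3 remove [ylof,kbb,mar] add [eyeli,hrfty,fsfc] -> 15 lines: lrjll syfb unyqs aalje eyeli hrfty fsfc ihdtq pkvb mkhra pvtcr xicul sfsa rirm hqdc
Hunk 7: at line 1 remove [syfb,unyqs] add [jbd,zss] -> 15 lines: lrjll jbd zss aalje eyeli hrfty fsfc ihdtq pkvb mkhra pvtcr xicul sfsa rirm hqdc
Final line 11: pvtcr

Answer: pvtcr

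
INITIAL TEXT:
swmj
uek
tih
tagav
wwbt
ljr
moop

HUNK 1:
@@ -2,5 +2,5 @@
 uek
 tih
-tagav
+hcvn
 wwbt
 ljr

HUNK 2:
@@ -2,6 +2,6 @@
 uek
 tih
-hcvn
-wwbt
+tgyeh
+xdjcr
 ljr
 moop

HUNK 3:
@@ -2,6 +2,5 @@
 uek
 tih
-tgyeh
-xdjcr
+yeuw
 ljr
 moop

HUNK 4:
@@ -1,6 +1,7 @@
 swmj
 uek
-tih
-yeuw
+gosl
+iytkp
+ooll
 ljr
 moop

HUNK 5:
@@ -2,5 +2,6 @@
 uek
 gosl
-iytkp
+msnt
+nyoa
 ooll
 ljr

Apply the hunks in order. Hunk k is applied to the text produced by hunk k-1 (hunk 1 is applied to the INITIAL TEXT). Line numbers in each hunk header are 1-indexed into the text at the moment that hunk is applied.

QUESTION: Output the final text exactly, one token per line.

Hunk 1: at line 2 remove [tagav] add [hcvn] -> 7 lines: swmj uek tih hcvn wwbt ljr moop
Hunk 2: at line 2 remove [hcvn,wwbt] add [tgyeh,xdjcr] -> 7 lines: swmj uek tih tgyeh xdjcr ljr moop
Hunk 3: at line 2 remove [tgyeh,xdjcr] add [yeuw] -> 6 lines: swmj uek tih yeuw ljr moop
Hunk 4: at line 1 remove [tih,yeuw] add [gosl,iytkp,ooll] -> 7 lines: swmj uek gosl iytkp ooll ljr moop
Hunk 5: at line 2 remove [iytkp] add [msnt,nyoa] -> 8 lines: swmj uek gosl msnt nyoa ooll ljr moop

Answer: swmj
uek
gosl
msnt
nyoa
ooll
ljr
moop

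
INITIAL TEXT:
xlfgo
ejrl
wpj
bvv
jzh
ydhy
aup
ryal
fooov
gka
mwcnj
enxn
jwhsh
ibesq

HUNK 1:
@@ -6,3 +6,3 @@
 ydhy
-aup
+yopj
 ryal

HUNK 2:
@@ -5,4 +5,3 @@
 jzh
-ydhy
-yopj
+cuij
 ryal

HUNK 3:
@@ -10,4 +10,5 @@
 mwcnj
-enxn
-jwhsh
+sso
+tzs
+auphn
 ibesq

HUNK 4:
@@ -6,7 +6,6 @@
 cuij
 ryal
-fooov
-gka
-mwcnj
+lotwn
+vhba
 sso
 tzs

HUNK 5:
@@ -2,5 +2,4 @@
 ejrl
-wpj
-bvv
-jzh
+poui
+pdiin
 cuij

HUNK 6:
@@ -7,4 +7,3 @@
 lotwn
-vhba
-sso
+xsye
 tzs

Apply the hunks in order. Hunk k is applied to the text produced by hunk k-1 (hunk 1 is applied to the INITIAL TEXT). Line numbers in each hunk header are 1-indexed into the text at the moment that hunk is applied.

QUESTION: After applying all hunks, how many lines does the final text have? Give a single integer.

Hunk 1: at line 6 remove [aup] add [yopj] -> 14 lines: xlfgo ejrl wpj bvv jzh ydhy yopj ryal fooov gka mwcnj enxn jwhsh ibesq
Hunk 2: at line 5 remove [ydhy,yopj] add [cuij] -> 13 lines: xlfgo ejrl wpj bvv jzh cuij ryal fooov gka mwcnj enxn jwhsh ibesq
Hunk 3: at line 10 remove [enxn,jwhsh] add [sso,tzs,auphn] -> 14 lines: xlfgo ejrl wpj bvv jzh cuij ryal fooov gka mwcnj sso tzs auphn ibesq
Hunk 4: at line 6 remove [fooov,gka,mwcnj] add [lotwn,vhba] -> 13 lines: xlfgo ejrl wpj bvv jzh cuij ryal lotwn vhba sso tzs auphn ibesq
Hunk 5: at line 2 remove [wpj,bvv,jzh] add [poui,pdiin] -> 12 lines: xlfgo ejrl poui pdiin cuij ryal lotwn vhba sso tzs auphn ibesq
Hunk 6: at line 7 remove [vhba,sso] add [xsye] -> 11 lines: xlfgo ejrl poui pdiin cuij ryal lotwn xsye tzs auphn ibesq
Final line count: 11

Answer: 11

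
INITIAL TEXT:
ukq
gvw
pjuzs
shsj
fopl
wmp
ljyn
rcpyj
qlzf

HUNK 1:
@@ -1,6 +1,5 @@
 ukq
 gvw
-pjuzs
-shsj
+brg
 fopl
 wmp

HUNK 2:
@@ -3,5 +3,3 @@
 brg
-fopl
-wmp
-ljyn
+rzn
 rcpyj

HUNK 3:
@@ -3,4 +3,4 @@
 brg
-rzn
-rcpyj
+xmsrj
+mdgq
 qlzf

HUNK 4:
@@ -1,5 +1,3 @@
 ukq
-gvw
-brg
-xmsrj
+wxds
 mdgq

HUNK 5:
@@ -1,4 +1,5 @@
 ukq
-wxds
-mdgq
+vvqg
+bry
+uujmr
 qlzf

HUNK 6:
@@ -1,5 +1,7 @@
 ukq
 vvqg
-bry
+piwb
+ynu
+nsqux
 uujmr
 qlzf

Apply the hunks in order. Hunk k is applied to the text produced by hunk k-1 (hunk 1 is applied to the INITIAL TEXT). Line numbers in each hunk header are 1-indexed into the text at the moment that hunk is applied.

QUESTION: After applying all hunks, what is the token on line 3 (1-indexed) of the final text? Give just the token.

Hunk 1: at line 1 remove [pjuzs,shsj] add [brg] -> 8 lines: ukq gvw brg fopl wmp ljyn rcpyj qlzf
Hunk 2: at line 3 remove [fopl,wmp,ljyn] add [rzn] -> 6 lines: ukq gvw brg rzn rcpyj qlzf
Hunk 3: at line 3 remove [rzn,rcpyj] add [xmsrj,mdgq] -> 6 lines: ukq gvw brg xmsrj mdgq qlzf
Hunk 4: at line 1 remove [gvw,brg,xmsrj] add [wxds] -> 4 lines: ukq wxds mdgq qlzf
Hunk 5: at line 1 remove [wxds,mdgq] add [vvqg,bry,uujmr] -> 5 lines: ukq vvqg bry uujmr qlzf
Hunk 6: at line 1 remove [bry] add [piwb,ynu,nsqux] -> 7 lines: ukq vvqg piwb ynu nsqux uujmr qlzf
Final line 3: piwb

Answer: piwb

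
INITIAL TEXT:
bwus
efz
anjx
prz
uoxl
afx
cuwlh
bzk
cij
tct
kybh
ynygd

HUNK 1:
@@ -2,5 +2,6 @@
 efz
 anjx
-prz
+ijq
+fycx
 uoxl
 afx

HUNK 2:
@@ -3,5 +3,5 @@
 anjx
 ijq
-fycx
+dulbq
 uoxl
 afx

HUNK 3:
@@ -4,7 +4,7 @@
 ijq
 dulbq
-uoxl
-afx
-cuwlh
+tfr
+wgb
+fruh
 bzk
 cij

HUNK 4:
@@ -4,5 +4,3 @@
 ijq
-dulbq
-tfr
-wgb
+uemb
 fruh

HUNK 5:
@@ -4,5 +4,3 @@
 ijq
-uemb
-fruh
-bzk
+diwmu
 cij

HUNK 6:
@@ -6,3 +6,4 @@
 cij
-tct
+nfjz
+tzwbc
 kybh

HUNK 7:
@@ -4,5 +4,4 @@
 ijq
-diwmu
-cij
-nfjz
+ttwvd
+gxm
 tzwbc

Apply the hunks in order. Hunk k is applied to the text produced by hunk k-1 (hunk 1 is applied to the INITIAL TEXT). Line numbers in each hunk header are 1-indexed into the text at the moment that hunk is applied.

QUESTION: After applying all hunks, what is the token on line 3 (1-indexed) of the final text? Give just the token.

Answer: anjx

Derivation:
Hunk 1: at line 2 remove [prz] add [ijq,fycx] -> 13 lines: bwus efz anjx ijq fycx uoxl afx cuwlh bzk cij tct kybh ynygd
Hunk 2: at line 3 remove [fycx] add [dulbq] -> 13 lines: bwus efz anjx ijq dulbq uoxl afx cuwlh bzk cij tct kybh ynygd
Hunk 3: at line 4 remove [uoxl,afx,cuwlh] add [tfr,wgb,fruh] -> 13 lines: bwus efz anjx ijq dulbq tfr wgb fruh bzk cij tct kybh ynygd
Hunk 4: at line 4 remove [dulbq,tfr,wgb] add [uemb] -> 11 lines: bwus efz anjx ijq uemb fruh bzk cij tct kybh ynygd
Hunk 5: at line 4 remove [uemb,fruh,bzk] add [diwmu] -> 9 lines: bwus efz anjx ijq diwmu cij tct kybh ynygd
Hunk 6: at line 6 remove [tct] add [nfjz,tzwbc] -> 10 lines: bwus efz anjx ijq diwmu cij nfjz tzwbc kybh ynygd
Hunk 7: at line 4 remove [diwmu,cij,nfjz] add [ttwvd,gxm] -> 9 lines: bwus efz anjx ijq ttwvd gxm tzwbc kybh ynygd
Final line 3: anjx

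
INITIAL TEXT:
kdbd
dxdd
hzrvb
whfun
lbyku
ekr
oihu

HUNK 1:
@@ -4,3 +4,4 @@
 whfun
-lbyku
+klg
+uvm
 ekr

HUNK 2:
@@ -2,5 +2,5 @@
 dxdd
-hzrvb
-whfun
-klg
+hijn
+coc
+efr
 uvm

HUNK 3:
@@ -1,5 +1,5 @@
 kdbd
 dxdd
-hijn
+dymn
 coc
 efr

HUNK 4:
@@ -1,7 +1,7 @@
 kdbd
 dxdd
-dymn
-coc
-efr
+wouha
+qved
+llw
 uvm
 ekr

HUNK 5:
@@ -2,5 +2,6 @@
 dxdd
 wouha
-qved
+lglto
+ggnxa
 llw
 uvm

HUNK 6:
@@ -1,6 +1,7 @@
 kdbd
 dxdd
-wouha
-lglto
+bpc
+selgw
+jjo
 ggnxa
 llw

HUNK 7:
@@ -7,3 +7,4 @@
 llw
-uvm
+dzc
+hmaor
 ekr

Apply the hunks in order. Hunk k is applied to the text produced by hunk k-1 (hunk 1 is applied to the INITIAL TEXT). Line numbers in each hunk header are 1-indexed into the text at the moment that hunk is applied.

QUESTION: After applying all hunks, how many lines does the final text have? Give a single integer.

Hunk 1: at line 4 remove [lbyku] add [klg,uvm] -> 8 lines: kdbd dxdd hzrvb whfun klg uvm ekr oihu
Hunk 2: at line 2 remove [hzrvb,whfun,klg] add [hijn,coc,efr] -> 8 lines: kdbd dxdd hijn coc efr uvm ekr oihu
Hunk 3: at line 1 remove [hijn] add [dymn] -> 8 lines: kdbd dxdd dymn coc efr uvm ekr oihu
Hunk 4: at line 1 remove [dymn,coc,efr] add [wouha,qved,llw] -> 8 lines: kdbd dxdd wouha qved llw uvm ekr oihu
Hunk 5: at line 2 remove [qved] add [lglto,ggnxa] -> 9 lines: kdbd dxdd wouha lglto ggnxa llw uvm ekr oihu
Hunk 6: at line 1 remove [wouha,lglto] add [bpc,selgw,jjo] -> 10 lines: kdbd dxdd bpc selgw jjo ggnxa llw uvm ekr oihu
Hunk 7: at line 7 remove [uvm] add [dzc,hmaor] -> 11 lines: kdbd dxdd bpc selgw jjo ggnxa llw dzc hmaor ekr oihu
Final line count: 11

Answer: 11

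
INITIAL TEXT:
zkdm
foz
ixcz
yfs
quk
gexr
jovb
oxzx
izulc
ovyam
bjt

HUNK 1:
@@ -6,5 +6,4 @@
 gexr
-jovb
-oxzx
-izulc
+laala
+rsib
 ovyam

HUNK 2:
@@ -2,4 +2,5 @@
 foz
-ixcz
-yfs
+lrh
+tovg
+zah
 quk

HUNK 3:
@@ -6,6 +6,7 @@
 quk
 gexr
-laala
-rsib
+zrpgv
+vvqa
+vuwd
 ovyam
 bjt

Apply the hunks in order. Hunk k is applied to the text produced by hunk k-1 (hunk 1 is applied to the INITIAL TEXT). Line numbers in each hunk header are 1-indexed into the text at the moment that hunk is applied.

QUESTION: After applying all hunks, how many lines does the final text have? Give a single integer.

Hunk 1: at line 6 remove [jovb,oxzx,izulc] add [laala,rsib] -> 10 lines: zkdm foz ixcz yfs quk gexr laala rsib ovyam bjt
Hunk 2: at line 2 remove [ixcz,yfs] add [lrh,tovg,zah] -> 11 lines: zkdm foz lrh tovg zah quk gexr laala rsib ovyam bjt
Hunk 3: at line 6 remove [laala,rsib] add [zrpgv,vvqa,vuwd] -> 12 lines: zkdm foz lrh tovg zah quk gexr zrpgv vvqa vuwd ovyam bjt
Final line count: 12

Answer: 12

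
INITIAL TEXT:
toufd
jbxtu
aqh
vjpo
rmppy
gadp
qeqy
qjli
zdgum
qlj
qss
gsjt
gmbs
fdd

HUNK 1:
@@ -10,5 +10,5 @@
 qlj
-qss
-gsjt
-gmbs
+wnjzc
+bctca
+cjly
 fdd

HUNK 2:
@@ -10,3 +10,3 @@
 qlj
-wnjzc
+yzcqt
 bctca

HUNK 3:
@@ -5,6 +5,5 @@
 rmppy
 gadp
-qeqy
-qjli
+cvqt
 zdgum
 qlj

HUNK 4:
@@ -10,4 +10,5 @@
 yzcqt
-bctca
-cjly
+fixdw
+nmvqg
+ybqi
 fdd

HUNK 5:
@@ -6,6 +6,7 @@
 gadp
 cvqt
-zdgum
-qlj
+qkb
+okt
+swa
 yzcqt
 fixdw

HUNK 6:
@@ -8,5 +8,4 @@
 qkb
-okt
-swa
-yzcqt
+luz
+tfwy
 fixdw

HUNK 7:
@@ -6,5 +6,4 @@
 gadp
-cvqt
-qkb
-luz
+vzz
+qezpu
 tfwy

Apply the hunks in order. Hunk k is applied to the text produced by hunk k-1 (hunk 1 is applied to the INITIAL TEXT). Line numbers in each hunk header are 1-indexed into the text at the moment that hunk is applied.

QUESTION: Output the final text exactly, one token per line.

Answer: toufd
jbxtu
aqh
vjpo
rmppy
gadp
vzz
qezpu
tfwy
fixdw
nmvqg
ybqi
fdd

Derivation:
Hunk 1: at line 10 remove [qss,gsjt,gmbs] add [wnjzc,bctca,cjly] -> 14 lines: toufd jbxtu aqh vjpo rmppy gadp qeqy qjli zdgum qlj wnjzc bctca cjly fdd
Hunk 2: at line 10 remove [wnjzc] add [yzcqt] -> 14 lines: toufd jbxtu aqh vjpo rmppy gadp qeqy qjli zdgum qlj yzcqt bctca cjly fdd
Hunk 3: at line 5 remove [qeqy,qjli] add [cvqt] -> 13 lines: toufd jbxtu aqh vjpo rmppy gadp cvqt zdgum qlj yzcqt bctca cjly fdd
Hunk 4: at line 10 remove [bctca,cjly] add [fixdw,nmvqg,ybqi] -> 14 lines: toufd jbxtu aqh vjpo rmppy gadp cvqt zdgum qlj yzcqt fixdw nmvqg ybqi fdd
Hunk 5: at line 6 remove [zdgum,qlj] add [qkb,okt,swa] -> 15 lines: toufd jbxtu aqh vjpo rmppy gadp cvqt qkb okt swa yzcqt fixdw nmvqg ybqi fdd
Hunk 6: at line 8 remove [okt,swa,yzcqt] add [luz,tfwy] -> 14 lines: toufd jbxtu aqh vjpo rmppy gadp cvqt qkb luz tfwy fixdw nmvqg ybqi fdd
Hunk 7: at line 6 remove [cvqt,qkb,luz] add [vzz,qezpu] -> 13 lines: toufd jbxtu aqh vjpo rmppy gadp vzz qezpu tfwy fixdw nmvqg ybqi fdd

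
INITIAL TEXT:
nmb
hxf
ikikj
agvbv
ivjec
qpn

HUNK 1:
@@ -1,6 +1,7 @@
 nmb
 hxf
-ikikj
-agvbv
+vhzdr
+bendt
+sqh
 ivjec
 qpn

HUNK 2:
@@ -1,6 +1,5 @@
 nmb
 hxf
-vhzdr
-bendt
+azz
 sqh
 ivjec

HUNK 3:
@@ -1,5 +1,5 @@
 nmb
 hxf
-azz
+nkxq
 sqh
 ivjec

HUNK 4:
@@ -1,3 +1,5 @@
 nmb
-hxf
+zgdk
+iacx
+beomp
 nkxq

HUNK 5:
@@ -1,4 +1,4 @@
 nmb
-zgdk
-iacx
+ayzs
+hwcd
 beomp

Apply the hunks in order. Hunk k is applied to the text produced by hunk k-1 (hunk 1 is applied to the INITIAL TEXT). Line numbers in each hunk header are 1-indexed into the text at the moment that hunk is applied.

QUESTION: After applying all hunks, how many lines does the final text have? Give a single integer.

Answer: 8

Derivation:
Hunk 1: at line 1 remove [ikikj,agvbv] add [vhzdr,bendt,sqh] -> 7 lines: nmb hxf vhzdr bendt sqh ivjec qpn
Hunk 2: at line 1 remove [vhzdr,bendt] add [azz] -> 6 lines: nmb hxf azz sqh ivjec qpn
Hunk 3: at line 1 remove [azz] add [nkxq] -> 6 lines: nmb hxf nkxq sqh ivjec qpn
Hunk 4: at line 1 remove [hxf] add [zgdk,iacx,beomp] -> 8 lines: nmb zgdk iacx beomp nkxq sqh ivjec qpn
Hunk 5: at line 1 remove [zgdk,iacx] add [ayzs,hwcd] -> 8 lines: nmb ayzs hwcd beomp nkxq sqh ivjec qpn
Final line count: 8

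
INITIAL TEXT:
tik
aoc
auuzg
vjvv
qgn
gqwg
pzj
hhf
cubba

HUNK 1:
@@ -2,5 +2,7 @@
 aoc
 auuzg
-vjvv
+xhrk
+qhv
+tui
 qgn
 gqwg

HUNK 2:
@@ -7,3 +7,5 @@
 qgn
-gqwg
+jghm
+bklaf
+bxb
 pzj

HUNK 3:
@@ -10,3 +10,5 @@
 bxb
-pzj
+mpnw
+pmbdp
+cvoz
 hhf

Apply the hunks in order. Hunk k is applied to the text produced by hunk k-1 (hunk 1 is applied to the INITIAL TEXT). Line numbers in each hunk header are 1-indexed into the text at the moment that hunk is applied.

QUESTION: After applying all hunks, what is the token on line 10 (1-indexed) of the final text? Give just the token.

Answer: bxb

Derivation:
Hunk 1: at line 2 remove [vjvv] add [xhrk,qhv,tui] -> 11 lines: tik aoc auuzg xhrk qhv tui qgn gqwg pzj hhf cubba
Hunk 2: at line 7 remove [gqwg] add [jghm,bklaf,bxb] -> 13 lines: tik aoc auuzg xhrk qhv tui qgn jghm bklaf bxb pzj hhf cubba
Hunk 3: at line 10 remove [pzj] add [mpnw,pmbdp,cvoz] -> 15 lines: tik aoc auuzg xhrk qhv tui qgn jghm bklaf bxb mpnw pmbdp cvoz hhf cubba
Final line 10: bxb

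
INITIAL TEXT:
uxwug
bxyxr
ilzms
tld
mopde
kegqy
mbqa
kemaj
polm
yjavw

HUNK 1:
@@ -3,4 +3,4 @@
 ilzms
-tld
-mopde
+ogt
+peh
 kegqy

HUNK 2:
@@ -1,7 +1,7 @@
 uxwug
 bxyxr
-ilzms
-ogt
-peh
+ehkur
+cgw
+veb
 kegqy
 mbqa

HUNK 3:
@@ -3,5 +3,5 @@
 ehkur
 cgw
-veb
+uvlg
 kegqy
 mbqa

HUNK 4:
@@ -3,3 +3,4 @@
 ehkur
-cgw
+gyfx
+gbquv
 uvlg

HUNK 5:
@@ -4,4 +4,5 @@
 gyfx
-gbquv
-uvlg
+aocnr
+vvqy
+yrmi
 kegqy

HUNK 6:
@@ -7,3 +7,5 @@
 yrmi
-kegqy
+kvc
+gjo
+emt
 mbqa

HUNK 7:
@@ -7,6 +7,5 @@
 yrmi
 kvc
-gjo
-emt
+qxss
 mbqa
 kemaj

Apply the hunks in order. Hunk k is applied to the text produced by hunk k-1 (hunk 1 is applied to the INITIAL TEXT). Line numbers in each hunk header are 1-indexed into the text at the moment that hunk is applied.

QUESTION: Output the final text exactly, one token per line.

Hunk 1: at line 3 remove [tld,mopde] add [ogt,peh] -> 10 lines: uxwug bxyxr ilzms ogt peh kegqy mbqa kemaj polm yjavw
Hunk 2: at line 1 remove [ilzms,ogt,peh] add [ehkur,cgw,veb] -> 10 lines: uxwug bxyxr ehkur cgw veb kegqy mbqa kemaj polm yjavw
Hunk 3: at line 3 remove [veb] add [uvlg] -> 10 lines: uxwug bxyxr ehkur cgw uvlg kegqy mbqa kemaj polm yjavw
Hunk 4: at line 3 remove [cgw] add [gyfx,gbquv] -> 11 lines: uxwug bxyxr ehkur gyfx gbquv uvlg kegqy mbqa kemaj polm yjavw
Hunk 5: at line 4 remove [gbquv,uvlg] add [aocnr,vvqy,yrmi] -> 12 lines: uxwug bxyxr ehkur gyfx aocnr vvqy yrmi kegqy mbqa kemaj polm yjavw
Hunk 6: at line 7 remove [kegqy] add [kvc,gjo,emt] -> 14 lines: uxwug bxyxr ehkur gyfx aocnr vvqy yrmi kvc gjo emt mbqa kemaj polm yjavw
Hunk 7: at line 7 remove [gjo,emt] add [qxss] -> 13 lines: uxwug bxyxr ehkur gyfx aocnr vvqy yrmi kvc qxss mbqa kemaj polm yjavw

Answer: uxwug
bxyxr
ehkur
gyfx
aocnr
vvqy
yrmi
kvc
qxss
mbqa
kemaj
polm
yjavw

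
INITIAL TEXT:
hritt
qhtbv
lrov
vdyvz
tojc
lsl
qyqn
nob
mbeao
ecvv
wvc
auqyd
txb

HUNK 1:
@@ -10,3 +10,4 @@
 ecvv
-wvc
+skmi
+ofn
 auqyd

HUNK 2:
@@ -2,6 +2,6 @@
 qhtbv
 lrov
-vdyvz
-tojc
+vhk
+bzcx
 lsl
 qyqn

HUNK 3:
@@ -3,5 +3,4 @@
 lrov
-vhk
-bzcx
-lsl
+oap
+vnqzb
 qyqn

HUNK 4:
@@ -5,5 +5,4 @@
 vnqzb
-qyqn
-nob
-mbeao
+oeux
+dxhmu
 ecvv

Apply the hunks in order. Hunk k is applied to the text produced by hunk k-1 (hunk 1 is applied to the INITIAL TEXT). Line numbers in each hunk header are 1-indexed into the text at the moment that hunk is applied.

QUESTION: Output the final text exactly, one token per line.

Hunk 1: at line 10 remove [wvc] add [skmi,ofn] -> 14 lines: hritt qhtbv lrov vdyvz tojc lsl qyqn nob mbeao ecvv skmi ofn auqyd txb
Hunk 2: at line 2 remove [vdyvz,tojc] add [vhk,bzcx] -> 14 lines: hritt qhtbv lrov vhk bzcx lsl qyqn nob mbeao ecvv skmi ofn auqyd txb
Hunk 3: at line 3 remove [vhk,bzcx,lsl] add [oap,vnqzb] -> 13 lines: hritt qhtbv lrov oap vnqzb qyqn nob mbeao ecvv skmi ofn auqyd txb
Hunk 4: at line 5 remove [qyqn,nob,mbeao] add [oeux,dxhmu] -> 12 lines: hritt qhtbv lrov oap vnqzb oeux dxhmu ecvv skmi ofn auqyd txb

Answer: hritt
qhtbv
lrov
oap
vnqzb
oeux
dxhmu
ecvv
skmi
ofn
auqyd
txb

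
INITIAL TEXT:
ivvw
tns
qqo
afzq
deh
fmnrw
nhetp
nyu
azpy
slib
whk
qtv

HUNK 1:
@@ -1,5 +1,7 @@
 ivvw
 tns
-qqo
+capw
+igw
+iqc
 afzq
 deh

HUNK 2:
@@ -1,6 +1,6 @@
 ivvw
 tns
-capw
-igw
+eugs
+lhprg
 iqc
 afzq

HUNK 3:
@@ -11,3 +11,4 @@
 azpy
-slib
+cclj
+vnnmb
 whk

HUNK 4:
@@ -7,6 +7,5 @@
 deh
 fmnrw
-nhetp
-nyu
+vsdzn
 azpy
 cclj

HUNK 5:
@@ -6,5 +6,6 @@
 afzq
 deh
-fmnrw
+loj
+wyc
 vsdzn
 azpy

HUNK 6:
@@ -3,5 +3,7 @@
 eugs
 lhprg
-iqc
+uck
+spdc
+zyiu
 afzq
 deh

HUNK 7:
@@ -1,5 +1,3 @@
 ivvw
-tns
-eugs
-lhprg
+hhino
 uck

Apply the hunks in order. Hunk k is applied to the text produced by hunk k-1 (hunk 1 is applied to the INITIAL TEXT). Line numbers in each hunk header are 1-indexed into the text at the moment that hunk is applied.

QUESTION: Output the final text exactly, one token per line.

Answer: ivvw
hhino
uck
spdc
zyiu
afzq
deh
loj
wyc
vsdzn
azpy
cclj
vnnmb
whk
qtv

Derivation:
Hunk 1: at line 1 remove [qqo] add [capw,igw,iqc] -> 14 lines: ivvw tns capw igw iqc afzq deh fmnrw nhetp nyu azpy slib whk qtv
Hunk 2: at line 1 remove [capw,igw] add [eugs,lhprg] -> 14 lines: ivvw tns eugs lhprg iqc afzq deh fmnrw nhetp nyu azpy slib whk qtv
Hunk 3: at line 11 remove [slib] add [cclj,vnnmb] -> 15 lines: ivvw tns eugs lhprg iqc afzq deh fmnrw nhetp nyu azpy cclj vnnmb whk qtv
Hunk 4: at line 7 remove [nhetp,nyu] add [vsdzn] -> 14 lines: ivvw tns eugs lhprg iqc afzq deh fmnrw vsdzn azpy cclj vnnmb whk qtv
Hunk 5: at line 6 remove [fmnrw] add [loj,wyc] -> 15 lines: ivvw tns eugs lhprg iqc afzq deh loj wyc vsdzn azpy cclj vnnmb whk qtv
Hunk 6: at line 3 remove [iqc] add [uck,spdc,zyiu] -> 17 lines: ivvw tns eugs lhprg uck spdc zyiu afzq deh loj wyc vsdzn azpy cclj vnnmb whk qtv
Hunk 7: at line 1 remove [tns,eugs,lhprg] add [hhino] -> 15 lines: ivvw hhino uck spdc zyiu afzq deh loj wyc vsdzn azpy cclj vnnmb whk qtv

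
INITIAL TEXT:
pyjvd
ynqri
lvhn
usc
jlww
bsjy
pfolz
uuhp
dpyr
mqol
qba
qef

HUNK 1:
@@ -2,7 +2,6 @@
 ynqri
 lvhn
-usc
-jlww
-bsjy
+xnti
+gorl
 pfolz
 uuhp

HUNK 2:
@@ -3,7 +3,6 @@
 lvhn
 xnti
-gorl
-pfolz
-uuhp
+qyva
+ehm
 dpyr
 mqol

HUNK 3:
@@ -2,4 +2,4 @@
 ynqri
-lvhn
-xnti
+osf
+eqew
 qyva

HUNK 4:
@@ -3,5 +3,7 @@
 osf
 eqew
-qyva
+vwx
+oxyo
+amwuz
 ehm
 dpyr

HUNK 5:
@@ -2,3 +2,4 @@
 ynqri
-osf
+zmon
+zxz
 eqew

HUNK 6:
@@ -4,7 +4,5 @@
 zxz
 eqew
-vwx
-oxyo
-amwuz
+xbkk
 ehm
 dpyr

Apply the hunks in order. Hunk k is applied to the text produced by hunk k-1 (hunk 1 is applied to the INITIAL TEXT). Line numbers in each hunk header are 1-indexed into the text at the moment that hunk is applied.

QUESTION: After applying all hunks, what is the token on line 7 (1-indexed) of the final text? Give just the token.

Answer: ehm

Derivation:
Hunk 1: at line 2 remove [usc,jlww,bsjy] add [xnti,gorl] -> 11 lines: pyjvd ynqri lvhn xnti gorl pfolz uuhp dpyr mqol qba qef
Hunk 2: at line 3 remove [gorl,pfolz,uuhp] add [qyva,ehm] -> 10 lines: pyjvd ynqri lvhn xnti qyva ehm dpyr mqol qba qef
Hunk 3: at line 2 remove [lvhn,xnti] add [osf,eqew] -> 10 lines: pyjvd ynqri osf eqew qyva ehm dpyr mqol qba qef
Hunk 4: at line 3 remove [qyva] add [vwx,oxyo,amwuz] -> 12 lines: pyjvd ynqri osf eqew vwx oxyo amwuz ehm dpyr mqol qba qef
Hunk 5: at line 2 remove [osf] add [zmon,zxz] -> 13 lines: pyjvd ynqri zmon zxz eqew vwx oxyo amwuz ehm dpyr mqol qba qef
Hunk 6: at line 4 remove [vwx,oxyo,amwuz] add [xbkk] -> 11 lines: pyjvd ynqri zmon zxz eqew xbkk ehm dpyr mqol qba qef
Final line 7: ehm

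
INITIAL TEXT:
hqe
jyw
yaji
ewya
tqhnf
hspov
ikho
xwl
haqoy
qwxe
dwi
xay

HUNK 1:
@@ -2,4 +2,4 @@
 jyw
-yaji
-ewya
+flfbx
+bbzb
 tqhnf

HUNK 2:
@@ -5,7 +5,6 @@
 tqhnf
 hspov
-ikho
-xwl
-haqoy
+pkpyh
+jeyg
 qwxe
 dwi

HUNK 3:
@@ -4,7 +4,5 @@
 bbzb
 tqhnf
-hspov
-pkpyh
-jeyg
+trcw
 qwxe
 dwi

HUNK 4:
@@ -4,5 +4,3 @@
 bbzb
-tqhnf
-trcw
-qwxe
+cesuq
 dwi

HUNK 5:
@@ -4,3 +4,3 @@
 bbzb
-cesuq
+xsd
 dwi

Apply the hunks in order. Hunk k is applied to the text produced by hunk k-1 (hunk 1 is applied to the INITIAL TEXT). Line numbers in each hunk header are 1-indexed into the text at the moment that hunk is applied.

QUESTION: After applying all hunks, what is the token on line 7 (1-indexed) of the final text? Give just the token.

Hunk 1: at line 2 remove [yaji,ewya] add [flfbx,bbzb] -> 12 lines: hqe jyw flfbx bbzb tqhnf hspov ikho xwl haqoy qwxe dwi xay
Hunk 2: at line 5 remove [ikho,xwl,haqoy] add [pkpyh,jeyg] -> 11 lines: hqe jyw flfbx bbzb tqhnf hspov pkpyh jeyg qwxe dwi xay
Hunk 3: at line 4 remove [hspov,pkpyh,jeyg] add [trcw] -> 9 lines: hqe jyw flfbx bbzb tqhnf trcw qwxe dwi xay
Hunk 4: at line 4 remove [tqhnf,trcw,qwxe] add [cesuq] -> 7 lines: hqe jyw flfbx bbzb cesuq dwi xay
Hunk 5: at line 4 remove [cesuq] add [xsd] -> 7 lines: hqe jyw flfbx bbzb xsd dwi xay
Final line 7: xay

Answer: xay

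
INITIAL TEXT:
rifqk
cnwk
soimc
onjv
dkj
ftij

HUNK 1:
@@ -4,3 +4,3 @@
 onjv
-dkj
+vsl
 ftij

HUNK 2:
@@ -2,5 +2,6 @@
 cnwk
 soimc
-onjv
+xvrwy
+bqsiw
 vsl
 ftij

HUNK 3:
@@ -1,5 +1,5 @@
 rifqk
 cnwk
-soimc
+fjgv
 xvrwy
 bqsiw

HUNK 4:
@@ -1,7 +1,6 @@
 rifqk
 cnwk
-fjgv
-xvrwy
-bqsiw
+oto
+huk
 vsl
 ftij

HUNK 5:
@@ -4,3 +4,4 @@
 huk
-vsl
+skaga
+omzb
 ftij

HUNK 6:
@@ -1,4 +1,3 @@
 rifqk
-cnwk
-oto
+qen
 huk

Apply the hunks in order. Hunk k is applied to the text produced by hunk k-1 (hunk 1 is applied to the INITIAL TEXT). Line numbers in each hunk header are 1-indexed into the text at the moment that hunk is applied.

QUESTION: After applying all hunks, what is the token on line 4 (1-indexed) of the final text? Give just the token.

Hunk 1: at line 4 remove [dkj] add [vsl] -> 6 lines: rifqk cnwk soimc onjv vsl ftij
Hunk 2: at line 2 remove [onjv] add [xvrwy,bqsiw] -> 7 lines: rifqk cnwk soimc xvrwy bqsiw vsl ftij
Hunk 3: at line 1 remove [soimc] add [fjgv] -> 7 lines: rifqk cnwk fjgv xvrwy bqsiw vsl ftij
Hunk 4: at line 1 remove [fjgv,xvrwy,bqsiw] add [oto,huk] -> 6 lines: rifqk cnwk oto huk vsl ftij
Hunk 5: at line 4 remove [vsl] add [skaga,omzb] -> 7 lines: rifqk cnwk oto huk skaga omzb ftij
Hunk 6: at line 1 remove [cnwk,oto] add [qen] -> 6 lines: rifqk qen huk skaga omzb ftij
Final line 4: skaga

Answer: skaga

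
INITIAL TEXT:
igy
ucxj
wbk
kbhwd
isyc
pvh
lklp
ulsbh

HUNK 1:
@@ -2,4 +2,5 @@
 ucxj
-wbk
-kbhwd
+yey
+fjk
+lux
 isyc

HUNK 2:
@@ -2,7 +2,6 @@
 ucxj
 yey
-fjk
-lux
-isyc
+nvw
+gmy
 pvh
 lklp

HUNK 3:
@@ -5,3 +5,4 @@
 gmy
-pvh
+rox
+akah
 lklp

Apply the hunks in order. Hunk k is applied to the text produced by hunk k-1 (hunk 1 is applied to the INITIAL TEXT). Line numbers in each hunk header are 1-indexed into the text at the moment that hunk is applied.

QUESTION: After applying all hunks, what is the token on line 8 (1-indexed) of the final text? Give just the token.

Answer: lklp

Derivation:
Hunk 1: at line 2 remove [wbk,kbhwd] add [yey,fjk,lux] -> 9 lines: igy ucxj yey fjk lux isyc pvh lklp ulsbh
Hunk 2: at line 2 remove [fjk,lux,isyc] add [nvw,gmy] -> 8 lines: igy ucxj yey nvw gmy pvh lklp ulsbh
Hunk 3: at line 5 remove [pvh] add [rox,akah] -> 9 lines: igy ucxj yey nvw gmy rox akah lklp ulsbh
Final line 8: lklp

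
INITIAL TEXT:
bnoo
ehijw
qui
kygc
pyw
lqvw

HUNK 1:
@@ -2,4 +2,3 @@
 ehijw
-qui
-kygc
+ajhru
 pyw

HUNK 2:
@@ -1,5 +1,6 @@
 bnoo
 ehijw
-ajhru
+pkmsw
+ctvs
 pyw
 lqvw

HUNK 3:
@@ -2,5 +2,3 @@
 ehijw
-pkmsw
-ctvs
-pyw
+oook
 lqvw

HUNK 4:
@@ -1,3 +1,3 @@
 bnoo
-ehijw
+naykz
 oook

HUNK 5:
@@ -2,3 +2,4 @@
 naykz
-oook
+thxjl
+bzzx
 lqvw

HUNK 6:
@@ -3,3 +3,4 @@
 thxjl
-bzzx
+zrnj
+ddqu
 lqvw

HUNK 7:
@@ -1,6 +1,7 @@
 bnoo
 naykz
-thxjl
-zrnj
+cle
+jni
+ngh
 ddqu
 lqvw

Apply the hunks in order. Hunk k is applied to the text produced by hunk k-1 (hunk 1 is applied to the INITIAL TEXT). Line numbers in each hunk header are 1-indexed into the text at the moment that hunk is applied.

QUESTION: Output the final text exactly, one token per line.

Hunk 1: at line 2 remove [qui,kygc] add [ajhru] -> 5 lines: bnoo ehijw ajhru pyw lqvw
Hunk 2: at line 1 remove [ajhru] add [pkmsw,ctvs] -> 6 lines: bnoo ehijw pkmsw ctvs pyw lqvw
Hunk 3: at line 2 remove [pkmsw,ctvs,pyw] add [oook] -> 4 lines: bnoo ehijw oook lqvw
Hunk 4: at line 1 remove [ehijw] add [naykz] -> 4 lines: bnoo naykz oook lqvw
Hunk 5: at line 2 remove [oook] add [thxjl,bzzx] -> 5 lines: bnoo naykz thxjl bzzx lqvw
Hunk 6: at line 3 remove [bzzx] add [zrnj,ddqu] -> 6 lines: bnoo naykz thxjl zrnj ddqu lqvw
Hunk 7: at line 1 remove [thxjl,zrnj] add [cle,jni,ngh] -> 7 lines: bnoo naykz cle jni ngh ddqu lqvw

Answer: bnoo
naykz
cle
jni
ngh
ddqu
lqvw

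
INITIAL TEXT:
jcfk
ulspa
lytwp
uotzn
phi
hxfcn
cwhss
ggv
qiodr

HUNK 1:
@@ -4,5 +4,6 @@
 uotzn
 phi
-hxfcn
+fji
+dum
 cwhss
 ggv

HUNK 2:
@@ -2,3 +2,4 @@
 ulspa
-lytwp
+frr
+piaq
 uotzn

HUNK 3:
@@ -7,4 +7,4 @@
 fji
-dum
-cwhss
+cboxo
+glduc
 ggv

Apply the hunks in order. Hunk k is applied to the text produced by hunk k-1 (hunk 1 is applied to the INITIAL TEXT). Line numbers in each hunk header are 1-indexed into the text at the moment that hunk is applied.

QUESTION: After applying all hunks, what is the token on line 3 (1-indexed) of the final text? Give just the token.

Answer: frr

Derivation:
Hunk 1: at line 4 remove [hxfcn] add [fji,dum] -> 10 lines: jcfk ulspa lytwp uotzn phi fji dum cwhss ggv qiodr
Hunk 2: at line 2 remove [lytwp] add [frr,piaq] -> 11 lines: jcfk ulspa frr piaq uotzn phi fji dum cwhss ggv qiodr
Hunk 3: at line 7 remove [dum,cwhss] add [cboxo,glduc] -> 11 lines: jcfk ulspa frr piaq uotzn phi fji cboxo glduc ggv qiodr
Final line 3: frr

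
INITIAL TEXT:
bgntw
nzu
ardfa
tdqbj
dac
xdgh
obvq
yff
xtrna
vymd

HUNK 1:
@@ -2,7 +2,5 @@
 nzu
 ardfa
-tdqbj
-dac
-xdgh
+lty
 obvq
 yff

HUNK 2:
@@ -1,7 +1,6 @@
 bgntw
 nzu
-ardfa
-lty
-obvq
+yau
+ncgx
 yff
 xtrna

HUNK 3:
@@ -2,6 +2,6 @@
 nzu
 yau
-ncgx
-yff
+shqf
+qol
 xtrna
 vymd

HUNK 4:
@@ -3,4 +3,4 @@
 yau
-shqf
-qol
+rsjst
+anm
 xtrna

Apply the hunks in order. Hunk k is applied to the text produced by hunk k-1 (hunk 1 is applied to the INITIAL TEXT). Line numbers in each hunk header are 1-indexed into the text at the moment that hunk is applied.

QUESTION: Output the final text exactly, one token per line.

Answer: bgntw
nzu
yau
rsjst
anm
xtrna
vymd

Derivation:
Hunk 1: at line 2 remove [tdqbj,dac,xdgh] add [lty] -> 8 lines: bgntw nzu ardfa lty obvq yff xtrna vymd
Hunk 2: at line 1 remove [ardfa,lty,obvq] add [yau,ncgx] -> 7 lines: bgntw nzu yau ncgx yff xtrna vymd
Hunk 3: at line 2 remove [ncgx,yff] add [shqf,qol] -> 7 lines: bgntw nzu yau shqf qol xtrna vymd
Hunk 4: at line 3 remove [shqf,qol] add [rsjst,anm] -> 7 lines: bgntw nzu yau rsjst anm xtrna vymd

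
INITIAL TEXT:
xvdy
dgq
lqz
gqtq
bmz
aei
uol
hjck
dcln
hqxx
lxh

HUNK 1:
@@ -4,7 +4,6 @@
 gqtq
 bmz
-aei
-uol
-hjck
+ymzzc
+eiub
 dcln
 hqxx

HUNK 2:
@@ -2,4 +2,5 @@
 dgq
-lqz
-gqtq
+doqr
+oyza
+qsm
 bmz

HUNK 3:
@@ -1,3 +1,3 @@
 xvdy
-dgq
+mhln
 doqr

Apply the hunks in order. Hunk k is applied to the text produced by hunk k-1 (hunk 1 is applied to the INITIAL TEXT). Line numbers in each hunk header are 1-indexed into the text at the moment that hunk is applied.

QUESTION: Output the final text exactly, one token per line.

Answer: xvdy
mhln
doqr
oyza
qsm
bmz
ymzzc
eiub
dcln
hqxx
lxh

Derivation:
Hunk 1: at line 4 remove [aei,uol,hjck] add [ymzzc,eiub] -> 10 lines: xvdy dgq lqz gqtq bmz ymzzc eiub dcln hqxx lxh
Hunk 2: at line 2 remove [lqz,gqtq] add [doqr,oyza,qsm] -> 11 lines: xvdy dgq doqr oyza qsm bmz ymzzc eiub dcln hqxx lxh
Hunk 3: at line 1 remove [dgq] add [mhln] -> 11 lines: xvdy mhln doqr oyza qsm bmz ymzzc eiub dcln hqxx lxh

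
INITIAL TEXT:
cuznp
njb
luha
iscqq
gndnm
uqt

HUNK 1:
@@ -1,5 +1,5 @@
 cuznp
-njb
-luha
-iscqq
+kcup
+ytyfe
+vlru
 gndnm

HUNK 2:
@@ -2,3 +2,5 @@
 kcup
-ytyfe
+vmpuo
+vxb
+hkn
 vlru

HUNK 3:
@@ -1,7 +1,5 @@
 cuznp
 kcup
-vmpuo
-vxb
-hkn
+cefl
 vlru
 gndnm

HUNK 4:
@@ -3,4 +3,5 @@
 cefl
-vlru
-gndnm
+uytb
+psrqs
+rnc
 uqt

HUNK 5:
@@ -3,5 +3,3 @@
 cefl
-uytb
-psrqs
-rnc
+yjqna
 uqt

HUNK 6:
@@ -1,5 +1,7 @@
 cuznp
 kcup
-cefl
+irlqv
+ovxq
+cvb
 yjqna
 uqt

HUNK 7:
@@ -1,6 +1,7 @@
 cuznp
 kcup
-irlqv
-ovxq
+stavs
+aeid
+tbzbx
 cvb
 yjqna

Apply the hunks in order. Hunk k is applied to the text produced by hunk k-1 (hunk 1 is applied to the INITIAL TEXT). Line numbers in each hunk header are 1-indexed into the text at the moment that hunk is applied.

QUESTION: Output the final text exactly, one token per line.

Hunk 1: at line 1 remove [njb,luha,iscqq] add [kcup,ytyfe,vlru] -> 6 lines: cuznp kcup ytyfe vlru gndnm uqt
Hunk 2: at line 2 remove [ytyfe] add [vmpuo,vxb,hkn] -> 8 lines: cuznp kcup vmpuo vxb hkn vlru gndnm uqt
Hunk 3: at line 1 remove [vmpuo,vxb,hkn] add [cefl] -> 6 lines: cuznp kcup cefl vlru gndnm uqt
Hunk 4: at line 3 remove [vlru,gndnm] add [uytb,psrqs,rnc] -> 7 lines: cuznp kcup cefl uytb psrqs rnc uqt
Hunk 5: at line 3 remove [uytb,psrqs,rnc] add [yjqna] -> 5 lines: cuznp kcup cefl yjqna uqt
Hunk 6: at line 1 remove [cefl] add [irlqv,ovxq,cvb] -> 7 lines: cuznp kcup irlqv ovxq cvb yjqna uqt
Hunk 7: at line 1 remove [irlqv,ovxq] add [stavs,aeid,tbzbx] -> 8 lines: cuznp kcup stavs aeid tbzbx cvb yjqna uqt

Answer: cuznp
kcup
stavs
aeid
tbzbx
cvb
yjqna
uqt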